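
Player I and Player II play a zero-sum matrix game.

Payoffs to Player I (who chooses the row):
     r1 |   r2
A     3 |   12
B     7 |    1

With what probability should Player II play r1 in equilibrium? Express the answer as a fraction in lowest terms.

11/15

Row minima are 3 and 1, so Player I's maximin is 3; column maxima are 7 and 12, so Player II's minimax is 7. These differ, so the equilibrium is in mixed strategies.
Let Player II play r1 with probability q. Player I is indifferent when 3q + 12(1−q) = 7q + (1−q), giving q = 11/15.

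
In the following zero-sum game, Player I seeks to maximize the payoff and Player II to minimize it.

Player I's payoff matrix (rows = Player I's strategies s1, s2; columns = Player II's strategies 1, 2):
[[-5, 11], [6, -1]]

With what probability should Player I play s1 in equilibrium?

Row minima are -5 and -1, so Player I's maximin is -1; column maxima are 6 and 11, so Player II's minimax is 6. These differ, so the equilibrium is in mixed strategies.
Let Player I play s1 with probability p. Player II is indifferent when −5p + 6(1−p) = 11p − (1−p), giving p = 7/23.

7/23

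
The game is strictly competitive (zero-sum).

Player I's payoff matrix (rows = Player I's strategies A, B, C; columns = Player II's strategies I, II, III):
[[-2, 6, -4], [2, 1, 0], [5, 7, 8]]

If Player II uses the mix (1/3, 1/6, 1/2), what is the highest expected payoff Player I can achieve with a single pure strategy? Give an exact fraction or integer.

41/6

A: (-2)·(1/3) + (6)·(1/6) + (-4)·(1/2) = -5/3.
B: (2)·(1/3) + (1)·(1/6) + (0)·(1/2) = 5/6.
C: (5)·(1/3) + (7)·(1/6) + (8)·(1/2) = 41/6.
The best pure response is C with expected payoff 41/6.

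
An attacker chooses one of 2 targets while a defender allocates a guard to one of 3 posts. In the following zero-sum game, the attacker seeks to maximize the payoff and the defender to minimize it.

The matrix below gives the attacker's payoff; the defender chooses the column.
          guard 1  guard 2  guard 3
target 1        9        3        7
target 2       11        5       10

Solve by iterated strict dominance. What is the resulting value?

Row target 1 is strictly dominated by row target 2 (11>9, 5>3, 10>7); eliminate target 1.
Column guard 3 is strictly dominated by guard 2 for the defender (5<10); eliminate guard 3.
Column guard 1 is strictly dominated by guard 2 for the defender (5<11); eliminate guard 1.
Only (target 2, guard 2) remains, with payoff 5.

5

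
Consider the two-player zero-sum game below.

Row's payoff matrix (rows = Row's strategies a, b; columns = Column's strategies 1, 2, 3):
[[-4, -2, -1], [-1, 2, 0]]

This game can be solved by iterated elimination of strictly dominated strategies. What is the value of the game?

-1

Column 2 is strictly dominated by 1 for Column (-4<-2, -1<2); eliminate 2.
Column 3 is strictly dominated by 1 for Column (-4<-1, -1<0); eliminate 3.
Row a is strictly dominated by row b (-1>-4); eliminate a.
Only (b, 1) remains, with payoff -1.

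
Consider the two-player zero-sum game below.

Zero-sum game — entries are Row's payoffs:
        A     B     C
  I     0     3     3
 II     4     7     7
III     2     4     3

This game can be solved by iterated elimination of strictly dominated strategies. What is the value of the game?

4

Column C is strictly dominated by A for Column (0<3, 4<7, 2<3); eliminate C.
Row I is strictly dominated by row II (4>0, 7>3); eliminate I.
Row III is strictly dominated by row II (4>2, 7>4); eliminate III.
Column B is strictly dominated by A for Column (4<7); eliminate B.
Only (II, A) remains, with payoff 4.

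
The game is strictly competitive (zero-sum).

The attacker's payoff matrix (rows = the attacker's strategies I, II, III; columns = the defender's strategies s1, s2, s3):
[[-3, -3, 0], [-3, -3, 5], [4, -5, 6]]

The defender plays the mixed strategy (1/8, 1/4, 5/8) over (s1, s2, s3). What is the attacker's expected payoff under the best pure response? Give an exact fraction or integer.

3

I: (-3)·(1/8) + (-3)·(1/4) + (0)·(5/8) = -9/8.
II: (-3)·(1/8) + (-3)·(1/4) + (5)·(5/8) = 2.
III: (4)·(1/8) + (-5)·(1/4) + (6)·(5/8) = 3.
The best pure response is III with expected payoff 3.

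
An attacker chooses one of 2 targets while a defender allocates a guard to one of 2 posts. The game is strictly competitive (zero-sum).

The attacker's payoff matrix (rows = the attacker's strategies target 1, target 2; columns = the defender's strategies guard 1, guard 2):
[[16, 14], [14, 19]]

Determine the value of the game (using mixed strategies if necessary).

Row minima are 14 and 14, so the attacker's maximin is 14; column maxima are 16 and 19, so the defender's minimax is 16. These differ, so the equilibrium is in mixed strategies.
Let the attacker play target 1 with probability p. The defender is indifferent when 16p + 14(1−p) = 14p + 19(1−p), giving p = 5/7.
Let the defender play guard 1 with probability q. The attacker is indifferent when 16q + 14(1−q) = 14q + 19(1−q), giving q = 5/7.
The value is 16·(5/7) + (14)·(2/7) = 108/7.

108/7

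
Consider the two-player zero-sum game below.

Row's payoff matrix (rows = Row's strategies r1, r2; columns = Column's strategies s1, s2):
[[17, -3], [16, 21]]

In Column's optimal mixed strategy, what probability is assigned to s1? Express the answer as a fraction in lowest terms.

Row minima are -3 and 16, so Row's maximin is 16; column maxima are 17 and 21, so Column's minimax is 17. These differ, so the equilibrium is in mixed strategies.
Let Column play s1 with probability q. Row is indifferent when 17q − 3(1−q) = 16q + 21(1−q), giving q = 24/25.

24/25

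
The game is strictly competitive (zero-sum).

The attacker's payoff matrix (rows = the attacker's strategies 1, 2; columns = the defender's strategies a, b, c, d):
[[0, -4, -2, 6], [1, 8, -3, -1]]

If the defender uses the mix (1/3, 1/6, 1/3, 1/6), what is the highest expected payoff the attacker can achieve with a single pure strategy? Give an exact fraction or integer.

1: (0)·(1/3) + (-4)·(1/6) + (-2)·(1/3) + (6)·(1/6) = -1/3.
2: (1)·(1/3) + (8)·(1/6) + (-3)·(1/3) + (-1)·(1/6) = 1/2.
The best pure response is 2 with expected payoff 1/2.

1/2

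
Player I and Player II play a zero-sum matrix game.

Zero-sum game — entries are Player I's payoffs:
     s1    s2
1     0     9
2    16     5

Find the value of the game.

Row minima are 0 and 5, so Player I's maximin is 5; column maxima are 16 and 9, so Player II's minimax is 9. These differ, so the equilibrium is in mixed strategies.
Let Player I play 1 with probability p. Player II is indifferent when 16(1−p) = 9p + 5(1−p), giving p = 11/20.
Let Player II play s1 with probability q. Player I is indifferent when 9(1−q) = 16q + 5(1−q), giving q = 1/5.
The value is 0·(1/5) + (9)·(4/5) = 36/5.

36/5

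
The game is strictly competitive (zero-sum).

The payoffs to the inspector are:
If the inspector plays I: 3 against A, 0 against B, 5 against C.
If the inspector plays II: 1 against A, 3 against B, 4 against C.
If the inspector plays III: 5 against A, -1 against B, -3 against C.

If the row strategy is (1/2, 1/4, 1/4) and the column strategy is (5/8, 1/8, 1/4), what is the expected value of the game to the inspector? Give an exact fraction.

21/8

Against (5/8, 1/8, 1/4), each row's expected payoff is I: 25/8; II: 2; III: 9/4.
Taking the (1/2, 1/4, 1/4)-weighted average: (1/2)·(25/8) + (1/4)·(2) + (1/4)·(9/4) = 21/8.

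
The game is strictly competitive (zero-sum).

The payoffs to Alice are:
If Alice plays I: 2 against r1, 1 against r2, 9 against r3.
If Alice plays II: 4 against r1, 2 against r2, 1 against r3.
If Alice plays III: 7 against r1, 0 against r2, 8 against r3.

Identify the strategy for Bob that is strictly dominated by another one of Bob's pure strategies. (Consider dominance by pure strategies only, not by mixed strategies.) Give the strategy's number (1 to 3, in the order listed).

Bob prefers columns that give Alice less. Compare r1 with r2: 1 < 2, 2 < 4, 0 < 7.
So r2 strictly dominates r1 for Bob; r1 is strictly dominated.

1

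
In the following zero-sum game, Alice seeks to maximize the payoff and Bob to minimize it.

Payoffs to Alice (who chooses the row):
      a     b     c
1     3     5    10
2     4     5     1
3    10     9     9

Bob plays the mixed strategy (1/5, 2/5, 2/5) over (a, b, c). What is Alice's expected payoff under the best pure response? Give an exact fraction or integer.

46/5

1: (3)·(1/5) + (5)·(2/5) + (10)·(2/5) = 33/5.
2: (4)·(1/5) + (5)·(2/5) + (1)·(2/5) = 16/5.
3: (10)·(1/5) + (9)·(2/5) + (9)·(2/5) = 46/5.
The best pure response is 3 with expected payoff 46/5.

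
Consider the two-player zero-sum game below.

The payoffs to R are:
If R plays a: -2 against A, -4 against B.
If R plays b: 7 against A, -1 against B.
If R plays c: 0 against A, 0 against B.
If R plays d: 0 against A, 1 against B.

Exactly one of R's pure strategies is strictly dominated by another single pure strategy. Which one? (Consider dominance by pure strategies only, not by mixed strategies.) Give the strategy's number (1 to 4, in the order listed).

Compare a with b: 7 > -2, -1 > -4.
So b strictly dominates a for R; a is strictly dominated.

1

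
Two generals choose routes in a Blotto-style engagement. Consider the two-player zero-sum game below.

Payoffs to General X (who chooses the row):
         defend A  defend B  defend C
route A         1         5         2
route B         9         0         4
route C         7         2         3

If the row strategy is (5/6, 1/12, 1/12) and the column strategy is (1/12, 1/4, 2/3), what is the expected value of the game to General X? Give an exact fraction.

Against (1/12, 1/4, 2/3), each row's expected payoff is route A: 8/3; route B: 41/12; route C: 37/12.
Taking the (5/6, 1/12, 1/12)-weighted average: (5/6)·(8/3) + (1/12)·(41/12) + (1/12)·(37/12) = 199/72.

199/72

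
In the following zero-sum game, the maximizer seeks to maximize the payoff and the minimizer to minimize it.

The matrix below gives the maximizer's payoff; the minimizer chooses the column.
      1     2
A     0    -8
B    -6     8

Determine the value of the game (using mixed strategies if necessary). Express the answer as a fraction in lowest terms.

Row minima are -8 and -6, so the maximizer's maximin is -6; column maxima are 0 and 8, so the minimizer's minimax is 0. These differ, so the equilibrium is in mixed strategies.
Let the maximizer play A with probability p. The minimizer is indifferent when −6(1−p) = −8p + 8(1−p), giving p = 7/11.
Let the minimizer play 1 with probability q. The maximizer is indifferent when −8(1−q) = −6q + 8(1−q), giving q = 8/11.
The value is 0·(8/11) + (-8)·(3/11) = -24/11.

-24/11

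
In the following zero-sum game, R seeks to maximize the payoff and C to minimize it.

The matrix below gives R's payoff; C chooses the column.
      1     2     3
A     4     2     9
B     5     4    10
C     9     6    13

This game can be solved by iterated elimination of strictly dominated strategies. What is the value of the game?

6

Row A is strictly dominated by row B (5>4, 4>2, 10>9); eliminate A.
Row B is strictly dominated by row C (9>5, 6>4, 13>10); eliminate B.
Column 1 is strictly dominated by 2 for C (6<9); eliminate 1.
Column 3 is strictly dominated by 2 for C (6<13); eliminate 3.
Only (C, 2) remains, with payoff 6.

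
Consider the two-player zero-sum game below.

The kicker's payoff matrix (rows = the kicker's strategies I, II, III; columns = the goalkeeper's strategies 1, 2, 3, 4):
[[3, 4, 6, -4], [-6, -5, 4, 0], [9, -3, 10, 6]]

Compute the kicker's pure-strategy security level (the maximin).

-3

The worst-case payoff for each row is I: -4, II: -6, III: -3.
The best of these is -3.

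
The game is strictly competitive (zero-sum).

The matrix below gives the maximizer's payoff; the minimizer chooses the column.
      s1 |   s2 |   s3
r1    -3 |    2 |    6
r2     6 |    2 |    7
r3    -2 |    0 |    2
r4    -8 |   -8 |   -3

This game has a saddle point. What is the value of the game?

2

Row minima: -3, 2, -2, -8 → the maximizer's maximin is 2.
Column maxima: 6, 2, 7 → the minimizer's minimax is 2.
They coincide at (r2, s2), so the value is 2.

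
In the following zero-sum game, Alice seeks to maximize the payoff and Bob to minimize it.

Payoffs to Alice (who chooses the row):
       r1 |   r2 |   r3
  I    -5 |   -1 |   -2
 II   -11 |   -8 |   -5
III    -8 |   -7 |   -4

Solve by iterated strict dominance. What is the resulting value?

Row II is strictly dominated by row I (-5>-11, -1>-8, -2>-5); eliminate II.
Column r3 is strictly dominated by r1 for Bob (-5<-2, -8<-4); eliminate r3.
Row III is strictly dominated by row I (-5>-8, -1>-7); eliminate III.
Column r2 is strictly dominated by r1 for Bob (-5<-1); eliminate r2.
Only (I, r1) remains, with payoff -5.

-5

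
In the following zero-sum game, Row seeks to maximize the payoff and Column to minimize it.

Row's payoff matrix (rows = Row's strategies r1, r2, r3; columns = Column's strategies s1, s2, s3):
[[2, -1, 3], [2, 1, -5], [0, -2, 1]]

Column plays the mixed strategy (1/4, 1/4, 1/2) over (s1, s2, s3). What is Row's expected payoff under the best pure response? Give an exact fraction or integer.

7/4

r1: (2)·(1/4) + (-1)·(1/4) + (3)·(1/2) = 7/4.
r2: (2)·(1/4) + (1)·(1/4) + (-5)·(1/2) = -7/4.
r3: (0)·(1/4) + (-2)·(1/4) + (1)·(1/2) = 0.
The best pure response is r1 with expected payoff 7/4.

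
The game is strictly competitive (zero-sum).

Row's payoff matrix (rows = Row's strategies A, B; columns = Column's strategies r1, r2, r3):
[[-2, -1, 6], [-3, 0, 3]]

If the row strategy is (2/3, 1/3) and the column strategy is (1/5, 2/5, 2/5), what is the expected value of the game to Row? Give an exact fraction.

Against (1/5, 2/5, 2/5), each row's expected payoff is A: 8/5; B: 3/5.
Taking the (2/3, 1/3)-weighted average: (2/3)·(8/5) + (1/3)·(3/5) = 19/15.

19/15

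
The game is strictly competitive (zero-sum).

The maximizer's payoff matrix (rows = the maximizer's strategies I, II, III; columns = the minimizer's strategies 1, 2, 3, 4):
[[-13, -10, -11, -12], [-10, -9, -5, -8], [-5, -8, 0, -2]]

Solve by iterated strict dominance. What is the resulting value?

Row II is strictly dominated by row III (-5>-10, -8>-9, 0>-5, -2>-8); eliminate II.
Column 4 is strictly dominated by 1 for the minimizer (-13<-12, -5<-2); eliminate 4.
Row I is strictly dominated by row III (-5>-13, -8>-10, 0>-11); eliminate I.
Column 1 is strictly dominated by 2 for the minimizer (-8<-5); eliminate 1.
Column 3 is strictly dominated by 2 for the minimizer (-8<0); eliminate 3.
Only (III, 2) remains, with payoff -8.

-8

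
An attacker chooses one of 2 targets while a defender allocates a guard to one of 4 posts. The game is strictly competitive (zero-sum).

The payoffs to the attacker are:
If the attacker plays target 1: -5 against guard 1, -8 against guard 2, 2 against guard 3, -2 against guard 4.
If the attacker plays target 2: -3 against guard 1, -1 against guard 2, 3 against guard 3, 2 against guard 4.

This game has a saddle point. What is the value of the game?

-3

Row minima: -8, -3 → the attacker's maximin is -3.
Column maxima: -3, -1, 3, 2 → the defender's minimax is -3.
They coincide at (target 2, guard 1), so the value is -3.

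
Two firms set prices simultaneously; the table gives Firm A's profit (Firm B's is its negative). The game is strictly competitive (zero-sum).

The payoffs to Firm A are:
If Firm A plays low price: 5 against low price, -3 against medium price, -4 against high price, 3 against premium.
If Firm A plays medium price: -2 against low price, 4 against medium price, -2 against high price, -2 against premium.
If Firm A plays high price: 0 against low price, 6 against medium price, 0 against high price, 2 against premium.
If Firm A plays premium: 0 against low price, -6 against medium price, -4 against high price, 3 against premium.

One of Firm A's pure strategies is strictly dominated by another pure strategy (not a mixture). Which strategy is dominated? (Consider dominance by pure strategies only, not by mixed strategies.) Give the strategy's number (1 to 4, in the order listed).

2

Compare medium price with high price: 0 > -2, 6 > 4, 0 > -2, 2 > -2.
So high price strictly dominates medium price for Firm A; medium price is strictly dominated.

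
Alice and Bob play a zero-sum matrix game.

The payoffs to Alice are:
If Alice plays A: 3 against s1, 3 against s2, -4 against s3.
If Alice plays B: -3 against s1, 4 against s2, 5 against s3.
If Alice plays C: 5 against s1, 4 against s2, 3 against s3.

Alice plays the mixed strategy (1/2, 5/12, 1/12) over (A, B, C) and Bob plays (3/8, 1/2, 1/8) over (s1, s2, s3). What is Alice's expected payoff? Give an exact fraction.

49/24

Against (3/8, 1/2, 1/8), each row's expected payoff is A: 17/8; B: 3/2; C: 17/4.
Taking the (1/2, 5/12, 1/12)-weighted average: (1/2)·(17/8) + (5/12)·(3/2) + (1/12)·(17/4) = 49/24.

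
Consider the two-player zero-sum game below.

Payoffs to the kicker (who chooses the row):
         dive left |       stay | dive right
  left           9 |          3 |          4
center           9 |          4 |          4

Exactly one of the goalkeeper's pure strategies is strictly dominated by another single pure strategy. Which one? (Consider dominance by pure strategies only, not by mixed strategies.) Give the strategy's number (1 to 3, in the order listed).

1

The goalkeeper prefers columns that give the kicker less. Compare dive left with stay: 3 < 9, 4 < 9.
So stay strictly dominates dive left for the goalkeeper; dive left is strictly dominated.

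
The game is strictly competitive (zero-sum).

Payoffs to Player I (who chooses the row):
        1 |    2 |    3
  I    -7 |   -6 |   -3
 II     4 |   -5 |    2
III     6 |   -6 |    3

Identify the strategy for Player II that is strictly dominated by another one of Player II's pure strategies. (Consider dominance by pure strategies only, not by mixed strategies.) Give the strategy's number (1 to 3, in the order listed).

Player II prefers columns that give Player I less. Compare 3 with 2: -6 < -3, -5 < 2, -6 < 3.
So 2 strictly dominates 3 for Player II; 3 is strictly dominated.

3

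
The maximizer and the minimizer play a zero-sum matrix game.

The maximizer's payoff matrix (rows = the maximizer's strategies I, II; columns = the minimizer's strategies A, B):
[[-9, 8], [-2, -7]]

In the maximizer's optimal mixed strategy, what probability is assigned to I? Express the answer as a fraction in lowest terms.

5/22

Row minima are -9 and -7, so the maximizer's maximin is -7; column maxima are -2 and 8, so the minimizer's minimax is -2. These differ, so the equilibrium is in mixed strategies.
Let the maximizer play I with probability p. The minimizer is indifferent when −9p − 2(1−p) = 8p − 7(1−p), giving p = 5/22.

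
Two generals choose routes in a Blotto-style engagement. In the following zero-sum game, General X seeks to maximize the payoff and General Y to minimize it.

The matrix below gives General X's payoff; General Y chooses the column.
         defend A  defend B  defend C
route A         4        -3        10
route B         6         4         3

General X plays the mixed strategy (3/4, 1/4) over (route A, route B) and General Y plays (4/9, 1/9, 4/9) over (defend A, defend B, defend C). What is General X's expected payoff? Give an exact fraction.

199/36

Against (4/9, 1/9, 4/9), each row's expected payoff is route A: 53/9; route B: 40/9.
Taking the (3/4, 1/4)-weighted average: (3/4)·(53/9) + (1/4)·(40/9) = 199/36.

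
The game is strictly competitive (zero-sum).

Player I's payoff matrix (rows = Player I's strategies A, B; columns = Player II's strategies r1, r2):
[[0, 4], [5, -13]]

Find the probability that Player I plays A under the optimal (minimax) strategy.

9/11

Row minima are 0 and -13, so Player I's maximin is 0; column maxima are 5 and 4, so Player II's minimax is 4. These differ, so the equilibrium is in mixed strategies.
Let Player I play A with probability p. Player II is indifferent when 5(1−p) = 4p − 13(1−p), giving p = 9/11.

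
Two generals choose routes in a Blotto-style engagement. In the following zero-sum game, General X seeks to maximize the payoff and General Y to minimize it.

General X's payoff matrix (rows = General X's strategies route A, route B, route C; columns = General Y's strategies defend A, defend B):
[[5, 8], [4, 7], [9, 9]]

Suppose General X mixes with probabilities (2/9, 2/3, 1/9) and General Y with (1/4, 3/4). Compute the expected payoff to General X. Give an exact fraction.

Against (1/4, 3/4), each row's expected payoff is route A: 29/4; route B: 25/4; route C: 9.
Taking the (2/9, 2/3, 1/9)-weighted average: (2/9)·(29/4) + (2/3)·(25/4) + (1/9)·(9) = 61/9.

61/9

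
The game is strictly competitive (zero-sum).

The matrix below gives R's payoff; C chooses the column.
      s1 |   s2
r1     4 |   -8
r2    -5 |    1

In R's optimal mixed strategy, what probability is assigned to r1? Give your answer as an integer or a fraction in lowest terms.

1/3

Row minima are -8 and -5, so R's maximin is -5; column maxima are 4 and 1, so C's minimax is 1. These differ, so the equilibrium is in mixed strategies.
Let R play r1 with probability p. C is indifferent when 4p − 5(1−p) = −8p + (1−p), giving p = 1/3.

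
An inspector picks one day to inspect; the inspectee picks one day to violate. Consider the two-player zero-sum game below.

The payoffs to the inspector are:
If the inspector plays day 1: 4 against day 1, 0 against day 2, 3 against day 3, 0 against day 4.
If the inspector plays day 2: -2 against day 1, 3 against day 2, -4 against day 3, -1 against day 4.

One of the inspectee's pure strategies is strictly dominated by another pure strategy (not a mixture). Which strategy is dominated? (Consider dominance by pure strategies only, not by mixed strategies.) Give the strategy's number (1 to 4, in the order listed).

The inspectee prefers columns that give the inspector less. Compare day 1 with day 3: 3 < 4, -4 < -2.
So day 3 strictly dominates day 1 for the inspectee; day 1 is strictly dominated.

1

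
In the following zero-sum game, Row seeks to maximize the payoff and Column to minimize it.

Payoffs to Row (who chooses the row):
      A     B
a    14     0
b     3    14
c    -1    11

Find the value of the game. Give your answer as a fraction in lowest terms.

196/25

Row c is strictly dominated by row b, so Row never plays it.
The remaining 2×2 game on (a, b) × (A, B) has no saddle point. Let Row play a with probability p; indifference gives 14p + 3(1−p) = 14(1−p), so p = 11/25.
Similarly Column's optimal q on A is 14/25, and the value is 14·(14/25) + (0)·(11/25) = 196/25.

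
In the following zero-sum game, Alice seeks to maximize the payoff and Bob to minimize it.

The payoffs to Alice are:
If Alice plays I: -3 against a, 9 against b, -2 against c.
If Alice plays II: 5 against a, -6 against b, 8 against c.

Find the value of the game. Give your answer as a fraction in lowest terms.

27/23

Column c is strictly dominated by a for Bob (it gives Alice more in every row).
The remaining 2×2 game on (I, II) × (a, b) has no saddle point. Let Alice play I with probability p; indifference gives −3p + 5(1−p) = 9p − 6(1−p), so p = 11/23.
Similarly Bob's optimal q on a is 15/23, and the value is -3·(15/23) + (9)·(8/23) = 27/23.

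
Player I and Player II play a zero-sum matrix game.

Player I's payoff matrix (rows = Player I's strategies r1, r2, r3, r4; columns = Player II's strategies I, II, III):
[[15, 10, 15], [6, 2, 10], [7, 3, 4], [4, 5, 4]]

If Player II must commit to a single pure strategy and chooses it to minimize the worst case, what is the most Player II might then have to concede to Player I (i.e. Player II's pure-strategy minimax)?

10

The worst case (largest entry) in each column is I: 15, II: 10, III: 15.
The best (smallest) of these is 10.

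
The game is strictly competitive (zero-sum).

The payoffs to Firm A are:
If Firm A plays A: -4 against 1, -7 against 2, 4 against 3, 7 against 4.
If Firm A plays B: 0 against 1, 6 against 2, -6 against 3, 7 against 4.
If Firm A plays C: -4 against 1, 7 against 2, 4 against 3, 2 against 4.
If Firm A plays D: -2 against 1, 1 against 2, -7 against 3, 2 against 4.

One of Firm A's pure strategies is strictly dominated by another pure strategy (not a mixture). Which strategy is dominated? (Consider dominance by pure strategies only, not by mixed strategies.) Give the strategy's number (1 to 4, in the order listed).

Compare D with B: 0 > -2, 6 > 1, -6 > -7, 7 > 2.
So B strictly dominates D for Firm A; D is strictly dominated.

4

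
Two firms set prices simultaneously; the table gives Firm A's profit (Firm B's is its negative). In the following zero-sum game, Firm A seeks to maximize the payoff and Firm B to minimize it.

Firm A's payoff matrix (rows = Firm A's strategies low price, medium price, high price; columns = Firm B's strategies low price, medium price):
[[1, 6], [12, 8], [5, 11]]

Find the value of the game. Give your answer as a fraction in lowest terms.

46/5

Row low price is strictly dominated by row high price, so Firm A never plays it.
The remaining 2×2 game on (medium price, high price) × (low price, medium price) has no saddle point. Let Firm A play medium price with probability p; indifference gives 12p + 5(1−p) = 8p + 11(1−p), so p = 3/5.
Similarly Firm B's optimal q on low price is 3/10, and the value is 12·(3/10) + (8)·(7/10) = 46/5.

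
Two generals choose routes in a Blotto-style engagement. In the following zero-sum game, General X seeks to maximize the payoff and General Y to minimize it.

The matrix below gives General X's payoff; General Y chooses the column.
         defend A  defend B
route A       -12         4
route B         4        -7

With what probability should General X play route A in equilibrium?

Row minima are -12 and -7, so General X's maximin is -7; column maxima are 4 and 4, so General Y's minimax is 4. These differ, so the equilibrium is in mixed strategies.
Let General X play route A with probability p. General Y is indifferent when −12p + 4(1−p) = 4p − 7(1−p), giving p = 11/27.

11/27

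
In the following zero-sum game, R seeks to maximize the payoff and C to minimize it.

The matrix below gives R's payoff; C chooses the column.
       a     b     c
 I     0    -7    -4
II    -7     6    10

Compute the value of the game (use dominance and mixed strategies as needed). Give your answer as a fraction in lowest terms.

Column c is strictly dominated by b for C (it gives R more in every row).
The remaining 2×2 game on (I, II) × (a, b) has no saddle point. Let R play I with probability p; indifference gives −7(1−p) = −7p + 6(1−p), so p = 13/20.
Similarly C's optimal q on a is 13/20, and the value is 0·(13/20) + (-7)·(7/20) = -49/20.

-49/20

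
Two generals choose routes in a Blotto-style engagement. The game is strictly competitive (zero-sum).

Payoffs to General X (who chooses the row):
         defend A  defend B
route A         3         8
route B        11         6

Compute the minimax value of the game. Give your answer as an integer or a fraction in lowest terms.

Row minima are 3 and 6, so General X's maximin is 6; column maxima are 11 and 8, so General Y's minimax is 8. These differ, so the equilibrium is in mixed strategies.
Let General X play route A with probability p. General Y is indifferent when 3p + 11(1−p) = 8p + 6(1−p), giving p = 1/2.
Let General Y play defend A with probability q. General X is indifferent when 3q + 8(1−q) = 11q + 6(1−q), giving q = 1/5.
The value is 3·(1/5) + (8)·(4/5) = 7.

7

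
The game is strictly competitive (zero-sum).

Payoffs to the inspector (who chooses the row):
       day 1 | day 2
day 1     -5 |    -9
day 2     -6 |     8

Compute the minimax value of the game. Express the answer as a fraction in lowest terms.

-47/9

Row minima are -9 and -6, so the inspector's maximin is -6; column maxima are -5 and 8, so the inspectee's minimax is -5. These differ, so the equilibrium is in mixed strategies.
Let the inspector play day 1 with probability p. The inspectee is indifferent when −5p − 6(1−p) = −9p + 8(1−p), giving p = 7/9.
Let the inspectee play day 1 with probability q. The inspector is indifferent when −5q − 9(1−q) = −6q + 8(1−q), giving q = 17/18.
The value is -5·(17/18) + (-9)·(1/18) = -47/9.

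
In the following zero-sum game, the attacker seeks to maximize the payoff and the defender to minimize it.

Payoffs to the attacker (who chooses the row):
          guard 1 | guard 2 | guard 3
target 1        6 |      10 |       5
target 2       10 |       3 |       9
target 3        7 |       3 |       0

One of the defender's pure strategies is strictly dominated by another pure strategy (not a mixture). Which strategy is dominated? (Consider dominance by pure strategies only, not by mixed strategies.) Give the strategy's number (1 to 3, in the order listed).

1

The defender prefers columns that give the attacker less. Compare guard 1 with guard 3: 5 < 6, 9 < 10, 0 < 7.
So guard 3 strictly dominates guard 1 for the defender; guard 1 is strictly dominated.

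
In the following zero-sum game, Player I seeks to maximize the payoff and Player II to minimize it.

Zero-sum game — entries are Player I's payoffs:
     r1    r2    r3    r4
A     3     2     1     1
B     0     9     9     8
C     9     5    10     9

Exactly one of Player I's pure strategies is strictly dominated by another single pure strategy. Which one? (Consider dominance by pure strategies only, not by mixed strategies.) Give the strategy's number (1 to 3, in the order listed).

1

Compare A with C: 9 > 3, 5 > 2, 10 > 1, 9 > 1.
So C strictly dominates A for Player I; A is strictly dominated.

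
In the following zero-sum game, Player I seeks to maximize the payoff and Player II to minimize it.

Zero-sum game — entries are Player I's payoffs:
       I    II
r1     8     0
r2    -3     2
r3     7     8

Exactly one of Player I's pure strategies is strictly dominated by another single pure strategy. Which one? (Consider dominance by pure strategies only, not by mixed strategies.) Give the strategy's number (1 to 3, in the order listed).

2

Compare r2 with r3: 7 > -3, 8 > 2.
So r3 strictly dominates r2 for Player I; r2 is strictly dominated.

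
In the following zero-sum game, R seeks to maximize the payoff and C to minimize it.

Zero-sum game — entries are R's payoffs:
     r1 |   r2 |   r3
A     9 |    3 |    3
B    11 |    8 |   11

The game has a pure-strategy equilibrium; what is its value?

8

Row minima: 3, 8 → R's maximin is 8.
Column maxima: 11, 8, 11 → C's minimax is 8.
They coincide at (B, r2), so the value is 8.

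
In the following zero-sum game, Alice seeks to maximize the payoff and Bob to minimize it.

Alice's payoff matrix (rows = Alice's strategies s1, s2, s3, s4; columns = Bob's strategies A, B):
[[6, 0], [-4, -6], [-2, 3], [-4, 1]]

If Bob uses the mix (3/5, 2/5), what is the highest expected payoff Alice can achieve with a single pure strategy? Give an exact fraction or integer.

18/5

s1: (6)·(3/5) + (0)·(2/5) = 18/5.
s2: (-4)·(3/5) + (-6)·(2/5) = -24/5.
s3: (-2)·(3/5) + (3)·(2/5) = 0.
s4: (-4)·(3/5) + (1)·(2/5) = -2.
The best pure response is s1 with expected payoff 18/5.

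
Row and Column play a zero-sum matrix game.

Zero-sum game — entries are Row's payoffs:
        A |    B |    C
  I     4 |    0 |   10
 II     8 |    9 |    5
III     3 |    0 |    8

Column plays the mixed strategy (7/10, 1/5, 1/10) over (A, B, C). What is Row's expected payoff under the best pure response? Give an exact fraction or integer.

79/10

I: (4)·(7/10) + (0)·(1/5) + (10)·(1/10) = 19/5.
II: (8)·(7/10) + (9)·(1/5) + (5)·(1/10) = 79/10.
III: (3)·(7/10) + (0)·(1/5) + (8)·(1/10) = 29/10.
The best pure response is II with expected payoff 79/10.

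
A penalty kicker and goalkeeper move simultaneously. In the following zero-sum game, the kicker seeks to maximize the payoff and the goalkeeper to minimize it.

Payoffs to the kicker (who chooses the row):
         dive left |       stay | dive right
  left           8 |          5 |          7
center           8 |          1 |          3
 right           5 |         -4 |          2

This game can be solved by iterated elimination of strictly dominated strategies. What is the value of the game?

5

Row right is strictly dominated by row left (8>5, 5>-4, 7>2); eliminate right.
Column dive right is strictly dominated by stay for the goalkeeper (5<7, 1<3); eliminate dive right.
Column dive left is strictly dominated by stay for the goalkeeper (5<8, 1<8); eliminate dive left.
Row center is strictly dominated by row left (5>1); eliminate center.
Only (left, stay) remains, with payoff 5.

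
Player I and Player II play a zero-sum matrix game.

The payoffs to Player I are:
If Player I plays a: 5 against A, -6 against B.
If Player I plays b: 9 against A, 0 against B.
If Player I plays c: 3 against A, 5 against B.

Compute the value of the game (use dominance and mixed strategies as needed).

45/11

Row a is strictly dominated by row b, so Player I never plays it.
The remaining 2×2 game on (b, c) × (A, B) has no saddle point. Let Player I play b with probability p; indifference gives 9p + 3(1−p) = 5(1−p), so p = 2/11.
Similarly Player II's optimal q on A is 5/11, and the value is 9·(5/11) + (0)·(6/11) = 45/11.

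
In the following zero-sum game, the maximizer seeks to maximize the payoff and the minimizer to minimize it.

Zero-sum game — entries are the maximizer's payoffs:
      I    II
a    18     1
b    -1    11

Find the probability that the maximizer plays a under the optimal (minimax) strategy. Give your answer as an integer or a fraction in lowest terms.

12/29

Row minima are 1 and -1, so the maximizer's maximin is 1; column maxima are 18 and 11, so the minimizer's minimax is 11. These differ, so the equilibrium is in mixed strategies.
Let the maximizer play a with probability p. The minimizer is indifferent when 18p − (1−p) = p + 11(1−p), giving p = 12/29.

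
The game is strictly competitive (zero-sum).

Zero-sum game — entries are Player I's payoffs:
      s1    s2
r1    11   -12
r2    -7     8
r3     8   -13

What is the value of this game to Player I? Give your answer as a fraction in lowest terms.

2/19

Row r3 is strictly dominated by row r1, so Player I never plays it.
The remaining 2×2 game on (r1, r2) × (s1, s2) has no saddle point. Let Player I play r1 with probability p; indifference gives 11p − 7(1−p) = −12p + 8(1−p), so p = 15/38.
Similarly Player II's optimal q on s1 is 10/19, and the value is 11·(10/19) + (-12)·(9/19) = 2/19.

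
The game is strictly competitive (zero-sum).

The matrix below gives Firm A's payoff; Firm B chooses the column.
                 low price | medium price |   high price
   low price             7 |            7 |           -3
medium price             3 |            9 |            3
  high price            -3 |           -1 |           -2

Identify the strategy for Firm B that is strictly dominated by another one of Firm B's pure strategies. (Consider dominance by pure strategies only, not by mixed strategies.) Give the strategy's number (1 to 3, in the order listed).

Firm B prefers columns that give Firm A less. Compare medium price with high price: -3 < 7, 3 < 9, -2 < -1.
So high price strictly dominates medium price for Firm B; medium price is strictly dominated.

2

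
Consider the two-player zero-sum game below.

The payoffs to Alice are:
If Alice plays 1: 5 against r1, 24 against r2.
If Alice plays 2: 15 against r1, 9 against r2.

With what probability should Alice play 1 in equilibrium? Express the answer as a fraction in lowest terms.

6/25

Row minima are 5 and 9, so Alice's maximin is 9; column maxima are 15 and 24, so Bob's minimax is 15. These differ, so the equilibrium is in mixed strategies.
Let Alice play 1 with probability p. Bob is indifferent when 5p + 15(1−p) = 24p + 9(1−p), giving p = 6/25.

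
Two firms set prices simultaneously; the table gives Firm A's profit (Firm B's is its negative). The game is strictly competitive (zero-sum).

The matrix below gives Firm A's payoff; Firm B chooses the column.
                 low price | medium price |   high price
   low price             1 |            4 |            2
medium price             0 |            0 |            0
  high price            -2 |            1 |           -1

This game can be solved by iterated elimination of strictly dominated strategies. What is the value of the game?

Row high price is strictly dominated by row low price (1>-2, 4>1, 2>-1); eliminate high price.
Row medium price is strictly dominated by row low price (1>0, 4>0, 2>0); eliminate medium price.
Column high price is strictly dominated by low price for Firm B (1<2); eliminate high price.
Column medium price is strictly dominated by low price for Firm B (1<4); eliminate medium price.
Only (low price, low price) remains, with payoff 1.

1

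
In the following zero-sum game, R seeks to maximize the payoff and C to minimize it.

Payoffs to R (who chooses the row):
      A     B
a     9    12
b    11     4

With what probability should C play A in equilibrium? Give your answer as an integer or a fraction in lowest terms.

4/5

Row minima are 9 and 4, so R's maximin is 9; column maxima are 11 and 12, so C's minimax is 11. These differ, so the equilibrium is in mixed strategies.
Let C play A with probability q. R is indifferent when 9q + 12(1−q) = 11q + 4(1−q), giving q = 4/5.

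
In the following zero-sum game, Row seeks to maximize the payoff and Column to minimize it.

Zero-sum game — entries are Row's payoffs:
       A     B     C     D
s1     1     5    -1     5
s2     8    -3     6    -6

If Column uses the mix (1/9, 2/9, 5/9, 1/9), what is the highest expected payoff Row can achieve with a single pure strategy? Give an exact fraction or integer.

26/9

s1: (1)·(1/9) + (5)·(2/9) + (-1)·(5/9) + (5)·(1/9) = 11/9.
s2: (8)·(1/9) + (-3)·(2/9) + (6)·(5/9) + (-6)·(1/9) = 26/9.
The best pure response is s2 with expected payoff 26/9.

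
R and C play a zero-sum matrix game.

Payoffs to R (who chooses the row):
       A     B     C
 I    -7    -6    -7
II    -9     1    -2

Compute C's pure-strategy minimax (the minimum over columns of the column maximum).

-7

The worst case (largest entry) in each column is A: -7, B: 1, C: -2.
The best (smallest) of these is -7.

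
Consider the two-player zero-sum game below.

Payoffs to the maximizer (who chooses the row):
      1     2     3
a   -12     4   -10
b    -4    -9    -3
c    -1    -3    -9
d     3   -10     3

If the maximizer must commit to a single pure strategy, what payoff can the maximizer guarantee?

-9

The worst-case payoff for each row is a: -12, b: -9, c: -9, d: -10.
The best of these is -9.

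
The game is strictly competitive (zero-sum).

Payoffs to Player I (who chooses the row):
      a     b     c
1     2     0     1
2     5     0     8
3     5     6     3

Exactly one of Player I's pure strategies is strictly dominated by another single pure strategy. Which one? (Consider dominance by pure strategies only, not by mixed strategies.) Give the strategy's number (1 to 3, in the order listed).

1

Compare 1 with 3: 5 > 2, 6 > 0, 3 > 1.
So 3 strictly dominates 1 for Player I; 1 is strictly dominated.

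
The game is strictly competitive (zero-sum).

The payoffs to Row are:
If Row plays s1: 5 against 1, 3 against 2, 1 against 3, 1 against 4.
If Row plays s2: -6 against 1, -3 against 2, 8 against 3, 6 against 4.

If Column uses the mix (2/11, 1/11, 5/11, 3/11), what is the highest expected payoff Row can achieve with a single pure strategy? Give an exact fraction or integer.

43/11

s1: (5)·(2/11) + (3)·(1/11) + (1)·(5/11) + (1)·(3/11) = 21/11.
s2: (-6)·(2/11) + (-3)·(1/11) + (8)·(5/11) + (6)·(3/11) = 43/11.
The best pure response is s2 with expected payoff 43/11.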